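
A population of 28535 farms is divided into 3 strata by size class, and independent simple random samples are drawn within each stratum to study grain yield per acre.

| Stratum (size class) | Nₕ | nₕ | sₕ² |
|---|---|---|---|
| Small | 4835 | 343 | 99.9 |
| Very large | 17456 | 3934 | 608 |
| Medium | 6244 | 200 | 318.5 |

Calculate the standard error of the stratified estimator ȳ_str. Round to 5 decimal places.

Var(ȳ_str) = Σₕ Wₕ²(1 − fₕ)sₕ²/nₕ with Wₕ = Nₕ/N, N = 28535.
Small: Wₕ = 0.16944104; term = 0.16944104²·(1 − 0.07094105)·99.9/343 = 0.0077687624.
Very large: Wₕ = 0.61173997; term = 0.61173997²·(1 − 0.22536664)·608/3934 = 0.044802179.
Medium: Wₕ = 0.21881899; term = 0.21881899²·(1 − 0.03203075)·318.5/200 = 0.073809292.
Sum = 0.12638023.
SE = √(0.12638023) = 0.35550.

0.35550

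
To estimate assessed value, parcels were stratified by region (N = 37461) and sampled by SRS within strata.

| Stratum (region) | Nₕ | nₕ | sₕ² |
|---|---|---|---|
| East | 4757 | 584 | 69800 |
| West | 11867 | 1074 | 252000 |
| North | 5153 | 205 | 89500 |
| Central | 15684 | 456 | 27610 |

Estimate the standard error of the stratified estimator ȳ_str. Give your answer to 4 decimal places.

Var(ȳ_str) = Σₕ Wₕ²(1 − fₕ)sₕ²/nₕ with Wₕ = Nₕ/N, N = 37461.
East: Wₕ = 0.12698540; term = 0.12698540²·(1 − 0.12276645)·69800/584 = 1.6906954.
West: Wₕ = 0.31678279; term = 0.31678279²·(1 − 0.09050308)·252000/1074 = 21.415127.
North: Wₕ = 0.13755639; term = 0.13755639²·(1 − 0.03978265)·89500/205 = 7.9323209.
Central: Wₕ = 0.41867542; term = 0.41867542²·(1 − 0.02907422)·27610/456 = 10.30487.
Sum = 41.343013.
SE = √(41.343013) = 6.4299.

6.4299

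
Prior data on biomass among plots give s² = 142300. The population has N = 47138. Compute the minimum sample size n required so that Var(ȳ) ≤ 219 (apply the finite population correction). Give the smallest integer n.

Without fpc, n₀ = s²/D = 142300/219 = 649.7717.
With fpc, (1 − n/N)·s²/n ≤ D requires n ≥ n₀/(1 + n₀/N) = 649.7717/(1 + 649.7717/47138) = 640.9367.
Rounding up, n = 641.

641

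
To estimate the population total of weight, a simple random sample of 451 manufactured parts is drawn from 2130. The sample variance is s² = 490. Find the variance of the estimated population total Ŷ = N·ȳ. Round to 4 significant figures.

Var(Ŷ) = N²·Var(ȳ) = N²·(1 − n/N)·s²/n.
f = 451/2130 = 0.21173709; Var(ȳ) = 0.78826291·490/451 = 0.85642755.
Var(Ŷ) = 2130² · 0.85642755 = 3.8855262 × 10^6.

3.886 × 10^6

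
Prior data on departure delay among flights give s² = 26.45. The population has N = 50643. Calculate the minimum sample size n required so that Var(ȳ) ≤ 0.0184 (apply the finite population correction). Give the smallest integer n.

1398

Without fpc, n₀ = s²/D = 26.45/0.0184 = 1437.5000.
With fpc, (1 − n/N)·s²/n ≤ D requires n ≥ n₀/(1 + n₀/N) = 1437.5000/(1 + 1437.5000/50643) = 1397.8228.
Rounding up, n = 1398.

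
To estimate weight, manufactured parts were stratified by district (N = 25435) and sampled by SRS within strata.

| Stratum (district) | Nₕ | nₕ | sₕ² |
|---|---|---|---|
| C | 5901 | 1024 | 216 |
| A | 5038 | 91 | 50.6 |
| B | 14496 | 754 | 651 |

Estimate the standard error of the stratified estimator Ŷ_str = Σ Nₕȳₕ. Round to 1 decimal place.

13853.5

Var(Ŷ_str) = Σₕ Nₕ²(1 − fₕ)sₕ²/nₕ.
C: 5901²·(1 − 1024/5901)·216/1024 = 6.0706076 × 10^6.
A: 5038²·(1 − 91/5038)·50.6/91 = 1.3858276 × 10^7.
B: 14496²·(1 − 754/14496)·651/754 = 1.7199181 × 10^8.
Sum = 1.9192069 × 10^8.
SE = √(1.9192069 × 10^8) = 13853.5.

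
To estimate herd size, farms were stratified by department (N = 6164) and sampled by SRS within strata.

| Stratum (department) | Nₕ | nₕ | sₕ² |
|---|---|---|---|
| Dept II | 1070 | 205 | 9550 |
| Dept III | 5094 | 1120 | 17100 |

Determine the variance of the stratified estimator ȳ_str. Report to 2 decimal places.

9.27

Var(ȳ_str) = Σₕ Wₕ²(1 − fₕ)sₕ²/nₕ with Wₕ = Nₕ/N, N = 6164.
Dept II: Wₕ = 0.17358858; term = 0.17358858²·(1 − 0.19158879)·9550/205 = 1.1348126.
Dept III: Wₕ = 0.82641142; term = 0.82641142²·(1 − 0.21986651)·17100/1120 = 8.1346642.
Sum = 9.2694768.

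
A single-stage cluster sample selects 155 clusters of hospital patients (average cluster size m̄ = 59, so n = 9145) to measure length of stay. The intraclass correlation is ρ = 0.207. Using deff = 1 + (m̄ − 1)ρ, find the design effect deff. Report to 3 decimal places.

13.006

deff = 1 + (59 − 1)·0.207 = 1 + 12.006 = 13.006.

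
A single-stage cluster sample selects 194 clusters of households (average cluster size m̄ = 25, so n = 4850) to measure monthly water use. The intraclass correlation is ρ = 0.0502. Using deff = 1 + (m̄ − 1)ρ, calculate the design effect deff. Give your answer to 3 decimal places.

deff = 1 + (25 − 1)·0.0502 = 1 + 1.2048 = 2.2048.

2.205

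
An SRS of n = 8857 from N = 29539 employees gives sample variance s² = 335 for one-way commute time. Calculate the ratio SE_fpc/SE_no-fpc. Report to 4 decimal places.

0.8368

f = n/N = 8857/29539 = 0.29984089.
SE_no-fpc = √(s²/n) = 0.19448185; SE_fpc = √((1−f)s²/n) = 0.16273368.
Ratio = √(1−f) = 0.83675511.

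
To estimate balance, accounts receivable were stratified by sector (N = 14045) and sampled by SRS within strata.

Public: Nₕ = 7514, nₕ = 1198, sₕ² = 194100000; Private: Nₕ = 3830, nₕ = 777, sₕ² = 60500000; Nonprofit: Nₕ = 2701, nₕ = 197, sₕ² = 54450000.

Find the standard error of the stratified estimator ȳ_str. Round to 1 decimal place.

Var(ȳ_str) = Σₕ Wₕ²(1 − fₕ)sₕ²/nₕ with Wₕ = Nₕ/N, N = 14045.
Public: Wₕ = 0.53499466; term = 0.53499466²·(1 − 0.15943572)·194100000/1198 = 38979.704.
Private: Wₕ = 0.27269491; term = 0.27269491²·(1 − 0.20287206)·60500000/777 = 4615.4755.
Nonprofit: Wₕ = 0.19231043; term = 0.19231043²·(1 − 0.07293595)·54450000/197 = 9476.4806.
Sum = 53071.66.
SE = √(53071.66) = 230.4.

230.4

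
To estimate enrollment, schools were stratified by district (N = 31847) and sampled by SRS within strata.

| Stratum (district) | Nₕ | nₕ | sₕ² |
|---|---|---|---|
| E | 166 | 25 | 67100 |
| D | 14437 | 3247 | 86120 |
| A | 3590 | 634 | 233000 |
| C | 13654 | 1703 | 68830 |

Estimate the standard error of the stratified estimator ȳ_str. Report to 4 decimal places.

Var(ȳ_str) = Σₕ Wₕ²(1 − fₕ)sₕ²/nₕ with Wₕ = Nₕ/N, N = 31847.
E: Wₕ = 0.00521242; term = 0.00521242²·(1 − 0.15060241)·67100/25 = 0.061940208.
D: Wₕ = 0.45332370; term = 0.45332370²·(1 − 0.22490822)·86120/3247 = 4.2246596.
A: Wₕ = 0.11272647; term = 0.11272647²·(1 − 0.17660167)·233000/634 = 3.8452846.
C: Wₕ = 0.42873740; term = 0.42873740²·(1 − 0.12472536)·68830/1703 = 6.5026475.
Sum = 14.634532.
SE = √(14.634532) = 3.8255.

3.8255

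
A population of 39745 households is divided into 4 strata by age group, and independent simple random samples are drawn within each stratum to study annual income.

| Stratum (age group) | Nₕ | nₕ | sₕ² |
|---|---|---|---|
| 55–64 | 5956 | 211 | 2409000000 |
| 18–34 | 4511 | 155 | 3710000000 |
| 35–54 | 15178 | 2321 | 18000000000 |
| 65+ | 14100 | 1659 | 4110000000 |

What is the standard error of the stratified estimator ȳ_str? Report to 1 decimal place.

Var(ȳ_str) = Σₕ Wₕ²(1 − fₕ)sₕ²/nₕ with Wₕ = Nₕ/N, N = 39745.
55–64: Wₕ = 0.14985533; term = 0.14985533²·(1 − 0.03542646)·2409000000/211 = 247305.66.
18–34: Wₕ = 0.11349855; term = 0.11349855²·(1 − 0.03436045)·3710000000/155 = 297740.5.
35–54: Wₕ = 0.38188451; term = 0.38188451²·(1 − 0.15291870)·18000000000/2321 = 958046.42.
65+: Wₕ = 0.35476161; term = 0.35476161²·(1 − 0.11765957)·4110000000/1659 = 275109.02.
Sum = 1.7782016 × 10^6.
SE = √(1.7782016 × 10^6) = 1333.5.

1333.5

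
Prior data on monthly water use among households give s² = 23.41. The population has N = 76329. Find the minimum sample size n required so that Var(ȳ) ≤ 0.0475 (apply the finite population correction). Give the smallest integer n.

Without fpc, n₀ = s²/D = 23.41/0.0475 = 492.8421.
With fpc, (1 − n/N)·s²/n ≤ D requires n ≥ n₀/(1 + n₀/N) = 492.8421/(1 + 492.8421/76329) = 489.6803.
Rounding up, n = 490.

490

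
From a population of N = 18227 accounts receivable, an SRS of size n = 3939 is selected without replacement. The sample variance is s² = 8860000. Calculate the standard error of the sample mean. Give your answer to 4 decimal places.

41.9906

Under SRS without replacement, Var(ȳ) = (1 − f)·s²/n with f = n/N = 3939/18227 = 0.21610797.
Var(ȳ) = (1 − 0.21610797)·8860000/3939 = 0.78389203·2249.3019 = 1763.2098.
SE(ȳ) = √(1763.2098) = 41.9906.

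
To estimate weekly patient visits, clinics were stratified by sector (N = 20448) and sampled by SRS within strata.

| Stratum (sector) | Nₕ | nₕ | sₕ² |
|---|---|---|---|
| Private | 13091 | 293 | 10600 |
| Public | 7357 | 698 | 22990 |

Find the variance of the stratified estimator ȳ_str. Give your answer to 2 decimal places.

18.36

Var(ȳ_str) = Σₕ Wₕ²(1 − fₕ)sₕ²/nₕ with Wₕ = Nₕ/N, N = 20448.
Private: Wₕ = 0.64020931; term = 0.64020931²·(1 − 0.02238179)·10600/293 = 14.496111.
Public: Wₕ = 0.35979069; term = 0.35979069²·(1 − 0.09487563)·22990/698 = 3.8591499.
Sum = 18.355261.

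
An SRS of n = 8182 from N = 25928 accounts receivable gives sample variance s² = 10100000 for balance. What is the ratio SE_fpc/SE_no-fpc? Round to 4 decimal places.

f = n/N = 8182/25928 = 0.31556618.
SE_no-fpc = √(s²/n) = 35.134271; SE_fpc = √((1−f)s²/n) = 29.066764.
Ratio = √(1−f) = 0.82730515.

0.8273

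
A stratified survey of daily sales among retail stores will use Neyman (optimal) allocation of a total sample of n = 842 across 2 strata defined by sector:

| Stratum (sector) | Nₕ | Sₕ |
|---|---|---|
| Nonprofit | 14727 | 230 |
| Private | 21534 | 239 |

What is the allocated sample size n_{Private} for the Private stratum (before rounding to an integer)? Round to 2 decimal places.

Neyman allocation: nₕ = n·NₕSₕ / Σⱼ NⱼSⱼ.
Σ NⱼSⱼ = 14727·230 + 21534·239 = 8.533836 × 10^6.
n_{Private} = 842·21534·239 / (8.533836 × 10^6) = 507.80.

507.80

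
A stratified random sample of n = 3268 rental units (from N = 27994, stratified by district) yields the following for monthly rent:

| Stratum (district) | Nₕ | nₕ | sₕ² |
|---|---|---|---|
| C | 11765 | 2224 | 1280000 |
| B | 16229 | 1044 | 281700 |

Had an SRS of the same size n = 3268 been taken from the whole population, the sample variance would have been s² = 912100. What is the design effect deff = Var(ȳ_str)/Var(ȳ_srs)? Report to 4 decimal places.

0.6786

Var(ȳ_str) = Σ Wₕ²(1−fₕ)sₕ²/nₕ with Wₕ = Nₕ/27994:
  C: (11765/27994)²·(1−2224/11765)·1280000/2224 = 82.438693
  B: (16229/27994)²·(1−1044/16229)·281700/1044 = 84.852177
  → Var(ȳ_str) = 167.29087.
Var(ȳ_srs) = (1 − 3268/27994)·912100/3268 = 246.51839.
deff = 167.29087 / 246.51839 = 0.6786.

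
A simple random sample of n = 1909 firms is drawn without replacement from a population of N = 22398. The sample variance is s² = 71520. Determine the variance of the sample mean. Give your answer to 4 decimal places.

Under SRS without replacement, Var(ȳ) = (1 − f)·s²/n with f = n/N = 1909/22398 = 0.08523082.
Var(ȳ) = (1 − 0.08523082)·71520/1909 = 0.91476918·37.464641 = 34.271499.

34.2715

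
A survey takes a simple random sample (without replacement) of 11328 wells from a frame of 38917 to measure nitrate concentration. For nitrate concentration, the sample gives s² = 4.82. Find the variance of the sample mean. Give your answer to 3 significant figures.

Under SRS without replacement, Var(ȳ) = (1 − f)·s²/n with f = n/N = 11328/38917 = 0.29108102.
Var(ȳ) = (1 − 0.29108102)·4.82/11328 = 0.70891898·4.2549435 × 10^-4 = 3.0164102 × 10^-4.

3.02 × 10^-4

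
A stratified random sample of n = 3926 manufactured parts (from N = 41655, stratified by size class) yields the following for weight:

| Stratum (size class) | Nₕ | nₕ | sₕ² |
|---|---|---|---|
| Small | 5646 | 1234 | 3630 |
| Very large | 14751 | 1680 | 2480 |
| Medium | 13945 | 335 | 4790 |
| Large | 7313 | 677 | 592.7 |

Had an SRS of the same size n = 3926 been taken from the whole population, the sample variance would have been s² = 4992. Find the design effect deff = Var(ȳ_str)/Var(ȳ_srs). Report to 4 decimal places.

1.5584

Var(ȳ_str) = Σ Wₕ²(1−fₕ)sₕ²/nₕ with Wₕ = Nₕ/41655:
  Small: (5646/41655)²·(1−1234/5646)·3630/1234 = 0.042231214
  Very large: (14751/41655)²·(1−1680/14751)·2480/1680 = 0.16403571
  Medium: (13945/41655)²·(1−335/13945)·4790/335 = 1.5639868
  Large: (7313/41655)²·(1−677/7313)·592.7/677 = 0.024485779
  → Var(ȳ_str) = 1.7947395.
Var(ȳ_srs) = (1 − 3926/41655)·4992/3926 = 1.1516816.
deff = 1.7947395 / 1.1516816 = 1.5584.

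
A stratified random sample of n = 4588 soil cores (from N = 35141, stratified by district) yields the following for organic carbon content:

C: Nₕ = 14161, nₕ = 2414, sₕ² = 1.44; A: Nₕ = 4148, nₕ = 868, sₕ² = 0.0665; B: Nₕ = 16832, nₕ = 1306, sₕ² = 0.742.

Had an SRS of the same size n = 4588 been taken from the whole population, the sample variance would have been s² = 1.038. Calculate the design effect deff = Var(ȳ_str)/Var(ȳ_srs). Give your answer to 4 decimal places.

Var(ȳ_str) = Σ Wₕ²(1−fₕ)sₕ²/nₕ with Wₕ = Nₕ/35141:
  C: (14161/35141)²·(1−2414/14161)·1.44/2414 = 8.0355922 × 10^-5
  A: (4148/35141)²·(1−868/4148)·0.0665/868 = 8.4408519 × 10^-7
  B: (16832/35141)²·(1−1306/16832)·0.742/1306 = 1.2023414 × 10^-4
  → Var(ȳ_str) = 2.0143415 × 10^-4.
Var(ȳ_srs) = (1 − 4588/35141)·1.038/4588 = 1.9670423 × 10^-4.
deff = (2.0143415 × 10^-4) / (1.9670423 × 10^-4) = 1.0240.

1.0240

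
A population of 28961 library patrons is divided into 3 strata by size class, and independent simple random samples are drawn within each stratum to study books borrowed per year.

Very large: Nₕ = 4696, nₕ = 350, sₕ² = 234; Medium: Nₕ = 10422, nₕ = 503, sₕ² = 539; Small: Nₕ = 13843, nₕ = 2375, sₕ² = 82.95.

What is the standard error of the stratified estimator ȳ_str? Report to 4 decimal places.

Var(ȳ_str) = Σₕ Wₕ²(1 − fₕ)sₕ²/nₕ with Wₕ = Nₕ/N, N = 28961.
Very large: Wₕ = 0.16214910; term = 0.16214910²·(1 − 0.07453152)·234/350 = 0.016268163.
Medium: Wₕ = 0.35986326; term = 0.35986326²·(1 − 0.04826329)·539/503 = 0.13207257.
Small: Wₕ = 0.47798764; term = 0.47798764²·(1 − 0.17156686)·82.95/2375 = 0.006610641.
Sum = 0.15495137.
SE = √(0.15495137) = 0.3936.

0.3936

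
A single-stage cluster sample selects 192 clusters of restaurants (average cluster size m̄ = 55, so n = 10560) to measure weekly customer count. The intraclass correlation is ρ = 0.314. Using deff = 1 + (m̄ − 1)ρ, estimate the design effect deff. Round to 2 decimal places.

deff = 1 + (55 − 1)·0.314 = 1 + 16.956 = 17.956.

17.96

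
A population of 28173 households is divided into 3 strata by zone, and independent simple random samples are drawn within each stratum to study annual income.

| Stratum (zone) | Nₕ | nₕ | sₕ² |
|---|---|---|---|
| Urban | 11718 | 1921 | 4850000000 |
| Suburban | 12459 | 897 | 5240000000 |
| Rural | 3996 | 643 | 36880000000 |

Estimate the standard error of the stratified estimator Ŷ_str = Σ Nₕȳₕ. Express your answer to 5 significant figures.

4.3587 × 10^7

Var(Ŷ_str) = Σₕ Nₕ²(1 − fₕ)sₕ²/nₕ.
Urban: 11718²·(1 − 1921/11718)·4850000000/1921 = 2.8984177 × 10^14.
Suburban: 12459²·(1 − 897/12459)·5240000000/897 = 8.4150169 × 10^14.
Rural: 3996²·(1 − 643/3996)·36880000000/643 = 7.6849133 × 10^14.
Sum = 1.8998348 × 10^15.
SE = √(1.8998348 × 10^15) = 4.3587 × 10^7.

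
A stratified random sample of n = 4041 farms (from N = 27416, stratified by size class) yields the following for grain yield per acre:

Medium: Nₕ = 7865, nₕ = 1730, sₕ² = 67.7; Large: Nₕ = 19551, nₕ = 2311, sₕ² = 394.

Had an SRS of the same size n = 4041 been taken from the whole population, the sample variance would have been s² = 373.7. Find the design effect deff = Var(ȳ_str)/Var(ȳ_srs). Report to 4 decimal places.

Var(ȳ_str) = Σ Wₕ²(1−fₕ)sₕ²/nₕ with Wₕ = Nₕ/27416:
  Medium: (7865/27416)²·(1−1730/7865)·67.7/1730 = 0.0025121622
  Large: (19551/27416)²·(1−2311/19551)·394/2311 = 0.076452965
  → Var(ȳ_str) = 0.078965127.
Var(ȳ_srs) = (1 − 4041/27416)·373.7/4041 = 0.078846383.
deff = 0.078965127 / 0.078846383 = 1.0015.

1.0015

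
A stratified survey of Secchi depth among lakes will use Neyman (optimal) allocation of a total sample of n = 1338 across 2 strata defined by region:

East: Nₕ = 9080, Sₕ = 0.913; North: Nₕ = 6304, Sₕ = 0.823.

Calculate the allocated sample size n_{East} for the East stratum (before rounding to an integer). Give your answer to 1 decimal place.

Neyman allocation: nₕ = n·NₕSₕ / Σⱼ NⱼSⱼ.
Σ NⱼSⱼ = 9080·0.913 + 6304·0.823 = 13478.232.
n_{East} = 1338·9080·0.913 / 13478.232 = 823.0.

823.0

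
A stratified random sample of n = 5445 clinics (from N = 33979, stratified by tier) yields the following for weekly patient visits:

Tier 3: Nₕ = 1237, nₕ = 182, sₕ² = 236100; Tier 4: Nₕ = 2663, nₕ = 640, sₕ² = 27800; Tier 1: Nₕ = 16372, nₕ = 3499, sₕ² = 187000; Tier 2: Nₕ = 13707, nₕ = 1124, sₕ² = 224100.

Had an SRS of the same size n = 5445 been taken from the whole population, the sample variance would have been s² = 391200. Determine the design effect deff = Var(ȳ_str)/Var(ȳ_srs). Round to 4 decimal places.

Var(ȳ_str) = Σ Wₕ²(1−fₕ)sₕ²/nₕ with Wₕ = Nₕ/33979:
  Tier 3: (1237/33979)²·(1−182/1237)·236100/182 = 1.4663092
  Tier 4: (2663/33979)²·(1−640/2663)·27800/640 = 0.2026799
  Tier 1: (16372/33979)²·(1−3499/16372)·187000/3499 = 9.7556898
  Tier 2: (13707/33979)²·(1−1124/13707)·224100/1124 = 29.783859
  → Var(ȳ_str) = 41.208538.
Var(ȳ_srs) = (1 − 5445/33979)·391200/5445 = 60.332737.
deff = 41.208538 / 60.332737 = 0.6830.

0.6830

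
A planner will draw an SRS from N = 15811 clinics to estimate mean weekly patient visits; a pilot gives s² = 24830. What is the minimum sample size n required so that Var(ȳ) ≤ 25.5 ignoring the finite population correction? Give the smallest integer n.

Without fpc, n₀ = s²/D = 24830/25.5 = 973.7255.
Rounding up, n = 974.

974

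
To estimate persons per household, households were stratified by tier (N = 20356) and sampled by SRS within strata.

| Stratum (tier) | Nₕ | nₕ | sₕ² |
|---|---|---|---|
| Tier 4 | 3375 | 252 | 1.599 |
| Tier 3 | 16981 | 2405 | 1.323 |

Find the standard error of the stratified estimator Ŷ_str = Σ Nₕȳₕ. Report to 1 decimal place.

450.6

Var(Ŷ_str) = Σₕ Nₕ²(1 − fₕ)sₕ²/nₕ.
Tier 4: 3375²·(1 − 252/3375)·1.599/252 = 66879.603.
Tier 3: 16981²·(1 − 2405/16981)·1.323/2405 = 136159.01.
Sum = 203038.61.
SE = √(203038.61) = 450.6.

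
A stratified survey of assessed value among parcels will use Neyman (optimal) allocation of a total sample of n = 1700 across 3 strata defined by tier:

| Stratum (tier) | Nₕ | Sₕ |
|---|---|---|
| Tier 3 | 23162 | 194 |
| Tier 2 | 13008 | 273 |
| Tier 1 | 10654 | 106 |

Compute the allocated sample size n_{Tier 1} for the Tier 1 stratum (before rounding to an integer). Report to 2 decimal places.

Neyman allocation: nₕ = n·NₕSₕ / Σⱼ NⱼSⱼ.
Σ NⱼSⱼ = 23162·194 + 13008·273 + 10654·106 = 9.173936 × 10^6.
n_{Tier 1} = 1700·10654·106 / (9.173936 × 10^6) = 209.27.

209.27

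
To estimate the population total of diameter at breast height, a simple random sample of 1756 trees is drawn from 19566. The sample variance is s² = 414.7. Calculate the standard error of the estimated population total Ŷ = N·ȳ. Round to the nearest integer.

Var(Ŷ) = N²·Var(ȳ) = N²·(1 − n/N)·s²/n.
f = 1756/19566 = 0.08974752; Var(ȳ) = 0.91025248·414.7/1756 = 0.2149668.
Var(Ŷ) = 19566² · 0.2149668 = 8.2295387 × 10^7.
SE(Ŷ) = √(8.2295387 × 10^7) = 9072.

9072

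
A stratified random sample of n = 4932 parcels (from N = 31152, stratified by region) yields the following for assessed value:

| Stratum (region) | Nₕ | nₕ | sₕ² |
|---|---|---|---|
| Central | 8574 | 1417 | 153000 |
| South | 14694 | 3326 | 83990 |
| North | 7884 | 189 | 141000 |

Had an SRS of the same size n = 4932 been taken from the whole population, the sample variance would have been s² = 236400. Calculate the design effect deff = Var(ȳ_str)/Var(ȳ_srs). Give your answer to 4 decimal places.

1.4330

Var(ȳ_str) = Σ Wₕ²(1−fₕ)sₕ²/nₕ with Wₕ = Nₕ/31152:
  Central: (8574/31152)²·(1−1417/8574)·153000/1417 = 6.8275393
  South: (14694/31152)²·(1−3326/14694)·83990/3326 = 4.346679
  North: (7884/31152)²·(1−189/7884)·141000/189 = 46.638082
  → Var(ȳ_str) = 57.8123.
Var(ȳ_srs) = (1 − 4932/31152)·236400/4932 = 40.343276.
deff = 57.8123 / 40.343276 = 1.4330.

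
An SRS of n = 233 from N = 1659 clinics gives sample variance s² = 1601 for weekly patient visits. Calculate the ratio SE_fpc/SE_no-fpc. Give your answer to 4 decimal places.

f = n/N = 233/1659 = 0.14044605.
SE_no-fpc = √(s²/n) = 2.6213059; SE_fpc = √((1−f)s²/n) = 2.4302686.
Ratio = √(1−f) = 0.92712132.

0.9271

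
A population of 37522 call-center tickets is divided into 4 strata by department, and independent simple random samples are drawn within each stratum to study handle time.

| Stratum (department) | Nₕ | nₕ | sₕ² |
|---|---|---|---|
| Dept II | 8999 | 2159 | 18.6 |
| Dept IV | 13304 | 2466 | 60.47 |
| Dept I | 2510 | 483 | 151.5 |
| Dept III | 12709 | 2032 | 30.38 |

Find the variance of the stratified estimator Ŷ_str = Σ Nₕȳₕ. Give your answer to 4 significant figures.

7.691 × 10^6

Var(Ŷ_str) = Σₕ Nₕ²(1 − fₕ)sₕ²/nₕ.
Dept II: 8999²·(1 − 2159/8999)·18.6/2159 = 530286.6.
Dept IV: 13304²·(1 − 2466/13304)·60.47/2466 = 3.5357234 × 10^6.
Dept I: 2510²·(1 − 483/2510)·151.5/483 = 1.5958533 × 10^6.
Dept III: 12709²·(1 − 2032/12709)·30.38/2032 = 2.028732 × 10^6.
Sum = 7.6905953 × 10^6.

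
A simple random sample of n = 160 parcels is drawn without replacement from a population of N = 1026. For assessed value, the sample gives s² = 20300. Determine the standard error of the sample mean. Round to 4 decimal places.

Under SRS without replacement, Var(ȳ) = (1 − f)·s²/n with f = n/N = 160/1026 = 0.15594542.
Var(ȳ) = (1 − 0.15594542)·20300/160 = 0.84405458·126.875 = 107.08942.
SE(ȳ) = √(107.08942) = 10.3484.

10.3484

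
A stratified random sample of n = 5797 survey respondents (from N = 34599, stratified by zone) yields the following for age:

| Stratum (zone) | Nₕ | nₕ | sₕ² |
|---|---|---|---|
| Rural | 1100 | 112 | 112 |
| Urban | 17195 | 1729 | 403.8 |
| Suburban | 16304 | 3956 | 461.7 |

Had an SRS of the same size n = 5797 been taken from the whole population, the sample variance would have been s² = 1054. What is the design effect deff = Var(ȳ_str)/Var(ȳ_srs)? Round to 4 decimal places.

0.4785

Var(ȳ_str) = Σ Wₕ²(1−fₕ)sₕ²/nₕ with Wₕ = Nₕ/34599:
  Rural: (1100/34599)²·(1−112/1100)·112/112 = 9.0786764 × 10^-4
  Urban: (17195/34599)²·(1−1729/17195)·403.8/1729 = 0.05188292
  Suburban: (16304/34599)²·(1−3956/16304)·461.7/3956 = 0.019627604
  → Var(ȳ_str) = 0.072418392.
Var(ȳ_srs) = (1 − 5797/34599)·1054/5797 = 0.15135487.
deff = 0.072418392 / 0.15135487 = 0.4785.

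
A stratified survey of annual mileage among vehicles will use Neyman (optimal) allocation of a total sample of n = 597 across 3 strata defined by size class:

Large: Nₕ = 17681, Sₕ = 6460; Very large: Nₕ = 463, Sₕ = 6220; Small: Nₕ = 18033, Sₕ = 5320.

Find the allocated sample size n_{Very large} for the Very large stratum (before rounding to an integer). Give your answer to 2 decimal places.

8.07

Neyman allocation: nₕ = n·NₕSₕ / Σⱼ NⱼSⱼ.
Σ NⱼSⱼ = 17681·6460 + 463·6220 + 18033·5320 = 2.1303468 × 10^8.
n_{Very large} = 597·463·6220 / (2.1303468 × 10^8) = 8.07.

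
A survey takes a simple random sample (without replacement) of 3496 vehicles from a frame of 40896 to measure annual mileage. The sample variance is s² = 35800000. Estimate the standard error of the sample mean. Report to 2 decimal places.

Under SRS without replacement, Var(ȳ) = (1 − f)·s²/n with f = n/N = 3496/40896 = 0.08548513.
Var(ȳ) = (1 − 0.08548513)·35800000/3496 = 0.91451487·10240.275 = 9364.8834.
SE(ȳ) = √(9364.8834) = 96.77.

96.77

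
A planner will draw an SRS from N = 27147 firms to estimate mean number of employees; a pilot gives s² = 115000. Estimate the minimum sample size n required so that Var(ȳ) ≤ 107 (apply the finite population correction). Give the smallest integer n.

1034

Without fpc, n₀ = s²/D = 115000/107 = 1074.7664.
With fpc, (1 − n/N)·s²/n ≤ D requires n ≥ n₀/(1 + n₀/N) = 1074.7664/(1 + 1074.7664/27147) = 1033.8362.
Rounding up, n = 1034.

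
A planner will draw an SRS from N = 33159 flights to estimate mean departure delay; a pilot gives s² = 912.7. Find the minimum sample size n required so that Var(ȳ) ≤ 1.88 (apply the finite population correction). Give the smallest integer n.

479

Without fpc, n₀ = s²/D = 912.7/1.88 = 485.4787.
With fpc, (1 − n/N)·s²/n ≤ D requires n ≥ n₀/(1 + n₀/N) = 485.4787/(1 + 485.4787/33159) = 478.4734.
Rounding up, n = 479.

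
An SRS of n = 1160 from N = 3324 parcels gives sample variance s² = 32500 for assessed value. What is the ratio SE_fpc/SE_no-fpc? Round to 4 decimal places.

0.8069

f = n/N = 1160/3324 = 0.34897714.
SE_no-fpc = √(s²/n) = 5.2931315; SE_fpc = √((1−f)s²/n) = 4.2708155.
Ratio = √(1−f) = 0.80685988.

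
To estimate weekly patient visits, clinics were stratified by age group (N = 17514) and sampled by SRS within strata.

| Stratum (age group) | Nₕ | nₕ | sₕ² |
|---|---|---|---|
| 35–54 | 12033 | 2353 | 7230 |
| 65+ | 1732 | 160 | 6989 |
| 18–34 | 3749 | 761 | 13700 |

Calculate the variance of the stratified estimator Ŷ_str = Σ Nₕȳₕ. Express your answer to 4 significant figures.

Var(Ŷ_str) = Σₕ Nₕ²(1 − fₕ)sₕ²/nₕ.
35–54: 12033²·(1 − 2353/12033)·7230/2353 = 3.5790325 × 10^8.
65+: 1732²·(1 − 160/1732)·6989/160 = 1.1893111 × 10^8.
18–34: 3749²·(1 − 761/3749)·13700/761 = 2.0166566 × 10^8.
Sum = 6.7850002 × 10^8.

6.785 × 10^8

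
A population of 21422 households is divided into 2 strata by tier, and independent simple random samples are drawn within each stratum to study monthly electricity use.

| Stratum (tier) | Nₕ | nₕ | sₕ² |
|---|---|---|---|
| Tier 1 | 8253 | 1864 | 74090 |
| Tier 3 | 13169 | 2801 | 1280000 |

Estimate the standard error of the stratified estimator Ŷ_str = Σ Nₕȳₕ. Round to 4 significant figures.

Var(Ŷ_str) = Σₕ Nₕ²(1 − fₕ)sₕ²/nₕ.
Tier 1: 8253²·(1 − 1864/8253)·74090/1864 = 2.0958414 × 10^9.
Tier 3: 13169²·(1 − 2801/13169)·1280000/2801 = 6.2394261 × 10^10.
Sum = 6.4490102 × 10^10.
SE = √(6.4490102 × 10^10) = 253900.

253900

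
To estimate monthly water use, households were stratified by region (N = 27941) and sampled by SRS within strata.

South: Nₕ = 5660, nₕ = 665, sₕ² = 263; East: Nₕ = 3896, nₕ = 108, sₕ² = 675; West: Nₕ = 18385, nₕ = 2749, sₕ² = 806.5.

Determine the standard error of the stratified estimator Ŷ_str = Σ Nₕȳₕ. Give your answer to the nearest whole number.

13702

Var(Ŷ_str) = Σₕ Nₕ²(1 − fₕ)sₕ²/nₕ.
South: 5660²·(1 − 665/5660)·263/665 = 1.1181138 × 10^7.
East: 3896²·(1 − 108/3896)·675/108 = 9.22378 × 10^7.
West: 18385²·(1 − 2749/18385)·806.5/2749 = 8.4337151 × 10^7.
Sum = 1.8775609 × 10^8.
SE = √(1.8775609 × 10^8) = 13702.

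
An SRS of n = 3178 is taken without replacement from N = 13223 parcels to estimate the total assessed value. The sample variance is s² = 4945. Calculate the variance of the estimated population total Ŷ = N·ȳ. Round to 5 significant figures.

2.0668 × 10^8

Var(Ŷ) = N²·Var(ȳ) = N²·(1 − n/N)·s²/n.
f = 3178/13223 = 0.24033880; Var(ȳ) = 0.75966120·4945/3178 = 1.1820405.
Var(Ŷ) = 13223² · 1.1820405 = 2.066771 × 10^8.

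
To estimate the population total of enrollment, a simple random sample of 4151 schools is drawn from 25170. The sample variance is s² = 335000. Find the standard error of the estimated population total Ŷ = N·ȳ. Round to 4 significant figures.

206600

Var(Ŷ) = N²·Var(ȳ) = N²·(1 − n/N)·s²/n.
f = 4151/25170 = 0.16491855; Var(ȳ) = 0.83508145·335000/4151 = 67.39395.
Var(Ŷ) = 25170² · 67.39395 = 4.2696015 × 10^10.
SE(Ŷ) = √(4.2696015 × 10^10) = 206600.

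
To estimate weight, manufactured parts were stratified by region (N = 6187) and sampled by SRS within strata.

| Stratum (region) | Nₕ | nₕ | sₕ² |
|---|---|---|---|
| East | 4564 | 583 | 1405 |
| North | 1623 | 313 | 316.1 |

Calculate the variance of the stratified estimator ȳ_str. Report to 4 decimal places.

1.2000

Var(ȳ_str) = Σₕ Wₕ²(1 − fₕ)sₕ²/nₕ with Wₕ = Nₕ/N, N = 6187.
East: Wₕ = 0.73767577; term = 0.73767577²·(1 − 0.12773883)·1405/583 = 1.1438929.
North: Wₕ = 0.26232423; term = 0.26232423²·(1 − 0.19285274)·316.1/313 = 0.056093139.
Sum = 1.199986.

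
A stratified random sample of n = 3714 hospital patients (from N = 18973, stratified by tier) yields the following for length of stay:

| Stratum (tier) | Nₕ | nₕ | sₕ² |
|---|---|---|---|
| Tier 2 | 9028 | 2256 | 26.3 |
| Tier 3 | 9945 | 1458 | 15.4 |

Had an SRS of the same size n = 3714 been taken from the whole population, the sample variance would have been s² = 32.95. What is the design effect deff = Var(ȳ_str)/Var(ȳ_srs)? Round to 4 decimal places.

0.6246

Var(ȳ_str) = Σ Wₕ²(1−fₕ)sₕ²/nₕ with Wₕ = Nₕ/18973:
  Tier 2: (9028/18973)²·(1−2256/9028)·26.3/2256 = 0.0019799451
  Tier 3: (9945/18973)²·(1−1458/9945)·15.4/1458 = 0.0024765675
  → Var(ȳ_str) = 0.0044565126.
Var(ȳ_srs) = (1 − 3714/18973)·32.95/3714 = 0.0071351579.
deff = 0.0044565126 / 0.0071351579 = 0.6246.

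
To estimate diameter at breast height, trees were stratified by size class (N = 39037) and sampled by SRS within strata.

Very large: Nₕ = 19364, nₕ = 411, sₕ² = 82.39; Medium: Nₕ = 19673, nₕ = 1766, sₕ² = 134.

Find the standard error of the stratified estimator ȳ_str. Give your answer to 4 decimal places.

Var(ȳ_str) = Σₕ Wₕ²(1 − fₕ)sₕ²/nₕ with Wₕ = Nₕ/N, N = 39037.
Very large: Wₕ = 0.49604222; term = 0.49604222²·(1 − 0.02122495)·82.39/411 = 0.048278398.
Medium: Wₕ = 0.50395778; term = 0.50395778²·(1 − 0.08976770)·134/1766 = 0.017541012.
Sum = 0.06581941.
SE = √(0.06581941) = 0.2566.

0.2566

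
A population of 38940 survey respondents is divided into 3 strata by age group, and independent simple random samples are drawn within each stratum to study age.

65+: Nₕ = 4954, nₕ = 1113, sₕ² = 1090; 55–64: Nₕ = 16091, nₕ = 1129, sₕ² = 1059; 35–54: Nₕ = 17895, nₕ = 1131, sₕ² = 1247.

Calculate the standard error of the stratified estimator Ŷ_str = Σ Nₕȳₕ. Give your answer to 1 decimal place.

23983.8

Var(Ŷ_str) = Σₕ Nₕ²(1 − fₕ)sₕ²/nₕ.
65+: 4954²·(1 − 1113/4954)·1090/1113 = 1.8635096 × 10^7.
55–64: 16091²·(1 − 1129/16091)·1059/1129 = 2.258264 × 10^8.
35–54: 17895²·(1 − 1131/17895)·1247/1131 = 3.3076017 × 10^8.
Sum = 5.7522167 × 10^8.
SE = √(5.7522167 × 10^8) = 23983.8.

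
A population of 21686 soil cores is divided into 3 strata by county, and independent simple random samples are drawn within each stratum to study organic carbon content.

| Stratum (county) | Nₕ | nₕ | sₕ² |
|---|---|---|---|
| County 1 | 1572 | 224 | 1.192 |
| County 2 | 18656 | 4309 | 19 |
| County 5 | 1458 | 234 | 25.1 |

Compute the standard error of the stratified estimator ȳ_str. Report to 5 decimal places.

0.05423

Var(ȳ_str) = Σₕ Wₕ²(1 − fₕ)sₕ²/nₕ with Wₕ = Nₕ/N, N = 21686.
County 1: Wₕ = 0.07248916; term = 0.07248916²·(1 − 0.14249364)·1.192/224 = 2.3977934 × 10^-5.
County 2: Wₕ = 0.86027852; term = 0.86027852²·(1 − 0.23097127)·19/4309 = 0.0025095614.
County 5: Wₕ = 0.06723232; term = 0.06723232²·(1 − 0.16049383)·25.1/234 = 4.0704076 × 10^-4.
Sum = 0.0029405801.
SE = √(0.0029405801) = 0.05423.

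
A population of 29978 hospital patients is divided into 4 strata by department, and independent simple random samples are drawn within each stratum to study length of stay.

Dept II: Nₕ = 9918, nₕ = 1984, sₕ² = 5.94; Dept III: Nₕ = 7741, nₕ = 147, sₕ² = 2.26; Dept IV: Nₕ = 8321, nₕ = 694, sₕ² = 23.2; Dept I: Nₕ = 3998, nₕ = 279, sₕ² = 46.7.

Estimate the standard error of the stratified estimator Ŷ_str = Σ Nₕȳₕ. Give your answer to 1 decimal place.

2397.9

Var(Ŷ_str) = Σₕ Nₕ²(1 − fₕ)sₕ²/nₕ.
Dept II: 9918²·(1 − 1984/9918)·5.94/1984 = 235592.29.
Dept III: 7741²·(1 − 147/7741)·2.26/147 = 903771.76.
Dept IV: 8321²·(1 − 694/8321)·23.2/694 = 2.121572 × 10^6.
Dept I: 3998²·(1 − 279/3998)·46.7/279 = 2.4887521 × 10^6.
Sum = 5.7496882 × 10^6.
SE = √(5.7496882 × 10^6) = 2397.9.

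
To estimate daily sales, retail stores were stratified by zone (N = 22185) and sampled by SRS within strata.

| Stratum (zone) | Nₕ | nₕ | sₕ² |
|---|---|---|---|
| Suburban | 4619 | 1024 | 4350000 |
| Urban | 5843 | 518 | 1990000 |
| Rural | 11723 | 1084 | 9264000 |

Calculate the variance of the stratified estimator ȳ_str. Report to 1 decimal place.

Var(ȳ_str) = Σₕ Wₕ²(1 − fₕ)sₕ²/nₕ with Wₕ = Nₕ/N, N = 22185.
Suburban: Wₕ = 0.20820374; term = 0.20820374²·(1 − 0.22169301)·4350000/1024 = 143.32346.
Urban: Wₕ = 0.26337616; term = 0.26337616²·(1 − 0.08865309)·1990000/518 = 242.86221.
Rural: Wₕ = 0.52842010; term = 0.52842010²·(1 − 0.09246780)·9264000/1084 = 2165.6585.
Sum = 2551.8442.

2551.8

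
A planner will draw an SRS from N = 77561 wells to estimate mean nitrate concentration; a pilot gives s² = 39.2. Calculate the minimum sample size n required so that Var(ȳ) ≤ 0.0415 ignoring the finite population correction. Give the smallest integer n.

Without fpc, n₀ = s²/D = 39.2/0.0415 = 944.5783.
Rounding up, n = 945.

945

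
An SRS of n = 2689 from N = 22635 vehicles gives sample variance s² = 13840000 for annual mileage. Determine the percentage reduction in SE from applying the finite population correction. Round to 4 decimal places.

f = n/N = 2689/22635 = 0.11879832.
SE_no-fpc = √(s²/n) = 71.741862; SE_fpc = √((1−f)s²/n) = 67.345767.
Ratio = √(1−f) = 0.93872343. Reduction = 100·(1 − 0.93872343) = 6.1277%.

6.1277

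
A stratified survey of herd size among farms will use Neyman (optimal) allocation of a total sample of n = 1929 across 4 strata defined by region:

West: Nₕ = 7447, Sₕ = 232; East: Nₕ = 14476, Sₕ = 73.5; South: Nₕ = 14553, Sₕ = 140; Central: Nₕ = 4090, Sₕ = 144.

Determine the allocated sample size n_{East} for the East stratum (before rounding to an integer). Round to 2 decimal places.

378.81

Neyman allocation: nₕ = n·NₕSₕ / Σⱼ NⱼSⱼ.
Σ NⱼSⱼ = 7447·232 + 14476·73.5 + 14553·140 + 4090·144 = 5.41807 × 10^6.
n_{East} = 1929·14476·73.5 / (5.41807 × 10^6) = 378.81.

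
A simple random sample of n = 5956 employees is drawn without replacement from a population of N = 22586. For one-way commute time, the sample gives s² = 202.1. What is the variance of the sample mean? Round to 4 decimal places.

0.0250

Under SRS without replacement, Var(ȳ) = (1 − f)·s²/n with f = n/N = 5956/22586 = 0.26370318.
Var(ȳ) = (1 − 0.26370318)·202.1/5956 = 0.73629682·0.033932169 = 0.024984148.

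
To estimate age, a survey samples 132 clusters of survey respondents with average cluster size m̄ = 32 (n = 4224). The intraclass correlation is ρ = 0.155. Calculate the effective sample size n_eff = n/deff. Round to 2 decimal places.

727.65

deff = 1 + (32 − 1)·0.155 = 1 + 4.805 = 5.805.
n_eff = 4224 / 5.805 = 727.65.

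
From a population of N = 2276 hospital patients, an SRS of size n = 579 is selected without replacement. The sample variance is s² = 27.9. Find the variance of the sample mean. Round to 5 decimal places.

Under SRS without replacement, Var(ȳ) = (1 − f)·s²/n with f = n/N = 579/2276 = 0.25439367.
Var(ȳ) = (1 − 0.25439367)·27.9/579 = 0.74560633·0.048186528 = 0.035928181.

0.03593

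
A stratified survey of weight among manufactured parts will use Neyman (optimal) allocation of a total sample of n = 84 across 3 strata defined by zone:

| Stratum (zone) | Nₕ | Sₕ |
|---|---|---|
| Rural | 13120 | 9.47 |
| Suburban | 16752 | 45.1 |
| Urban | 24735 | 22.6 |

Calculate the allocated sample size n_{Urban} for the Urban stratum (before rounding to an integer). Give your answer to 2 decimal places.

32.64

Neyman allocation: nₕ = n·NₕSₕ / Σⱼ NⱼSⱼ.
Σ NⱼSⱼ = 13120·9.47 + 16752·45.1 + 24735·22.6 = 1.4387726 × 10^6.
n_{Urban} = 84·24735·22.6 / (1.4387726 × 10^6) = 32.64.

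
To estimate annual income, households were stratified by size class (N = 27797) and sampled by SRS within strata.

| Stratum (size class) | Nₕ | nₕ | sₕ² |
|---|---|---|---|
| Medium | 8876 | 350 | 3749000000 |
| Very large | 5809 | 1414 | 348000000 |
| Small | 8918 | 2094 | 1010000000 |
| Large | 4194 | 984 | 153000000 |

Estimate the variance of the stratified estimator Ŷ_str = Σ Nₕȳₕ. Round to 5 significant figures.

8.4834 × 10^14

Var(Ŷ_str) = Σₕ Nₕ²(1 − fₕ)sₕ²/nₕ.
Medium: 8876²·(1 − 350/8876)·3749000000/350 = 8.1060638 × 10^14.
Very large: 5809²·(1 − 1414/5809)·348000000/1414 = 6.2833332 × 10^12.
Small: 8918²·(1 − 2094/8918)·1010000000/2094 = 2.9352911 × 10^13.
Large: 4194²·(1 − 984/4194)·153000000/984 = 2.0932919 × 10^12.
Sum = 8.4833592 × 10^14.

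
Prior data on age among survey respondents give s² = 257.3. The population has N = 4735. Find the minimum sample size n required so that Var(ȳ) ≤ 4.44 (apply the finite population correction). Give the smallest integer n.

Without fpc, n₀ = s²/D = 257.3/4.44 = 57.9505.
With fpc, (1 − n/N)·s²/n ≤ D requires n ≥ n₀/(1 + n₀/N) = 57.9505/(1 + 57.9505/4735) = 57.2498.
Rounding up, n = 58.

58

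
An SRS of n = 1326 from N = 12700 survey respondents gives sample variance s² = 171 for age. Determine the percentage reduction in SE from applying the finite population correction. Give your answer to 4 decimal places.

5.3644

f = n/N = 1326/12700 = 0.10440945.
SE_no-fpc = √(s²/n) = 0.359109; SE_fpc = √((1−f)s²/n) = 0.33984513.
Ratio = √(1−f) = 0.94635646. Reduction = 100·(1 − 0.94635646) = 5.3644%.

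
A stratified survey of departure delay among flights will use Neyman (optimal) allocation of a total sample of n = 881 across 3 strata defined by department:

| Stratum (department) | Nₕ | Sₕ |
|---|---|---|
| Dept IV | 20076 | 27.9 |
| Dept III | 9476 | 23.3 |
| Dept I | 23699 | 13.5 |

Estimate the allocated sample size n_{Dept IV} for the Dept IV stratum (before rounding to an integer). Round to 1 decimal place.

448.3

Neyman allocation: nₕ = n·NₕSₕ / Σⱼ NⱼSⱼ.
Σ NⱼSⱼ = 20076·27.9 + 9476·23.3 + 23699·13.5 = 1.1008477 × 10^6.
n_{Dept IV} = 881·20076·27.9 / (1.1008477 × 10^6) = 448.3.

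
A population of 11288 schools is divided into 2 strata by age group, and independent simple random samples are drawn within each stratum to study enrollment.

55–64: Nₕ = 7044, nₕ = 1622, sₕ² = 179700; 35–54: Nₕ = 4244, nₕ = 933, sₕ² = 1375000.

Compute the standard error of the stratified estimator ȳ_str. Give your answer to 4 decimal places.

Var(ȳ_str) = Σₕ Wₕ²(1 − fₕ)sₕ²/nₕ with Wₕ = Nₕ/N, N = 11288.
55–64: Wₕ = 0.62402551; term = 0.62402551²·(1 − 0.23026689)·179700/1622 = 33.207952.
35–54: Wₕ = 0.37597449; term = 0.37597449²·(1 − 0.21983977)·1375000/933 = 162.52554.
Sum = 195.73349.
SE = √(195.73349) = 13.9905.

13.9905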